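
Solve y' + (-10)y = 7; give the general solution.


P(x) = -10 ⇒ μ = e^(-10x).
(μ y)' = 7e^(-10x) ⇒ μ y = -(7/10)e^(-10x) + C.
Divide by μ: y = -7/10 + Ce^(10x).


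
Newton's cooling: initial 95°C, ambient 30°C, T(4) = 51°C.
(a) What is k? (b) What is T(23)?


Newton's law: T(t) = T_a + (T₀ - T_a)e^(-kt).
(a) Use T(4) = 51: (51 - 30)/(95 - 30) = e^(-k·4), so k = -ln(0.323)/4 ≈ 0.2825.
(b) Apply k to t = 23: T(23) = 30 + (65)e^(-6.497) ≈ 30.1°C.


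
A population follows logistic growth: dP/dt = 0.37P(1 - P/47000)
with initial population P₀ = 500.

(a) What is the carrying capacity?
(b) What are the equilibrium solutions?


Logistic ODE dP/dt = 0.37P(1 - P/47000) has equilibria where dP/dt = 0, i.e. P = 0 or P = 47000.
The coefficient (1 - P/K) = 0 when P = K, identifying K = 47000 as the carrying capacity.
(a) K = 47000; (b) equilibria P = 0 and P = 47000.


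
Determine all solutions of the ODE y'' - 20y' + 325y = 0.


Characteristic equation: r² - 20r + 325 = 0.
Discriminant is negative; roots r = 10 ± 15i (complex conjugate pair).
General solution uses e^(α x)(C₁ cos(β x) + C₂ sin(β x)): y = e^(10x)(C₁cos(15x) + C₂sin(15x)).


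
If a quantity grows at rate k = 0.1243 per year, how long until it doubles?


Exponential growth: P(t) = P₀ e^(0.1243t). Set P(t)/P₀ = 2: e^(0.1243t) = 2.
Solve: t = ln(2)/0.1243 ≈ 5.58 years.


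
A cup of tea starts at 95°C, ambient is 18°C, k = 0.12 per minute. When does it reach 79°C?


From T(t) = T_a + (T₀ - T_a)e^(-kt), set T(t) = 79:
(79 - 18) / (95 - 18) = e^(-0.12t), so t = -ln(0.792)/0.12 ≈ 1.9 minutes.


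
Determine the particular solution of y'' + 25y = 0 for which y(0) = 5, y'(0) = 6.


Characteristic roots of r² + 25 = 0 are ±5i, so y = C₁cos(5x) + C₂sin(5x).
Apply y(0) = 5: C₁ = 5. Differentiate and apply y'(0) = 6: 5·C₂ = 6, so C₂ = 6/5.
Particular solution: y = 5cos(5x) + (6/5)sin(5x).


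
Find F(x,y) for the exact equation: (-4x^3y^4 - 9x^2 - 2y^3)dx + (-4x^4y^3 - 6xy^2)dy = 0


Check exactness: ∂M/∂y = -16x^3y^3 - 6y^2 and ∂N/∂x = -16x^3y^3 - 6y^2; equal, so the equation is exact.
Integrate M with respect to x (treating y as constant): ∫M dx = -x^4y^4 - 3x^3 - 2xy^3 + h(y).
Differentiate w.r.t. y and set equal to N: all terms match, so h'(y) = 0 and h is a constant absorbed into C.
General solution: -x^4y^4 - 3x^3 - 2xy^3 = C.


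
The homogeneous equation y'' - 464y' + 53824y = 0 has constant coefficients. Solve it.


Characteristic equation: r² - 464r + 53824 = 0, i.e. (r - 232)² = 0.
Repeated root r = 232; include an x factor for the second linearly independent solution.
General solution: y = (C₁ + C₂x)e^(232x).


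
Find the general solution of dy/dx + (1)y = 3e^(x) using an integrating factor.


P(x) = 1 ⇒ μ = e^(x).
(μ y)' = 3e^(2x) ⇒ μ y = (3/2)e^(2x) + C.
Divide by μ: y = (3/2)e^(x) + Ce^(-x).


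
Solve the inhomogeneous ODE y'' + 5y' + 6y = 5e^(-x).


Characteristic roots of r² + 5r + 6 = 0 are -2, -3.
y_h = C₁e^(-2x) + C₂e^(-3x).
Forcing exponent -1 is not a characteristic root; try y_p = Ae^(-x).
Substitute: A·(1 + (5)·-1 + (6)) = A·2 = 5, so A = 5/2.
General solution: y = C₁e^(-2x) + C₂e^(-3x) + (5/2)e^(-x).


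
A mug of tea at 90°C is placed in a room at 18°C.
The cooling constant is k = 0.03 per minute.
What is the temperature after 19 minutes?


Newton's law: dT/dt = -k(T - T_a) has solution T(t) = T_a + (T₀ - T_a)e^(-kt).
Plug in T_a = 18, T₀ = 90, k = 0.03, t = 19: T(19) = 18 + (72)e^(-0.57) ≈ 58.7°C.


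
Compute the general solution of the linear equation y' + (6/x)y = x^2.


P(x) = 6/x ⇒ μ = x^6.
(x^6 y)' = x^8 ⇒ x^6 y = x^9/(9) + C.
Solve for y: y = (1/9)x^3 + C/x^6.


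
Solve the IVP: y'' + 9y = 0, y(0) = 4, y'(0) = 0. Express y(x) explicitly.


Characteristic roots of r² + 9 = 0 are ±3i, so y = C₁cos(3x) + C₂sin(3x).
Apply y(0) = 4: C₁ = 4. Differentiate and apply y'(0) = 0: 3·C₂ = 0, so C₂ = 0.
Particular solution: y = 4cos(3x).


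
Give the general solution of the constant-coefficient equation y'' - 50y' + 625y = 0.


Characteristic equation: r² - 50r + 625 = 0, i.e. (r - 25)² = 0.
Repeated root r = 25; include an x factor for the second linearly independent solution.
General solution: y = (C₁ + C₂x)e^(25x).


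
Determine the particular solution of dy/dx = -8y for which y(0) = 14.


General solution of y' = -8y is y = Ce^(-8x).
Apply y(0) = 14: C = 14.
Particular solution: y = 14e^(-8x).


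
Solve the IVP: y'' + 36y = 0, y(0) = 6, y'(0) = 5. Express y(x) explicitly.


Characteristic roots of r² + 36 = 0 are ±6i, so y = C₁cos(6x) + C₂sin(6x).
Apply y(0) = 6: C₁ = 6. Differentiate and apply y'(0) = 5: 6·C₂ = 5, so C₂ = 5/6.
Particular solution: y = 6cos(6x) + (5/6)sin(6x).


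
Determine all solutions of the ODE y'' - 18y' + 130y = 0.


Characteristic equation: r² - 18r + 130 = 0.
Discriminant is negative; roots r = 9 ± 7i (complex conjugate pair).
General solution uses e^(α x)(C₁ cos(β x) + C₂ sin(β x)): y = e^(9x)(C₁cos(7x) + C₂sin(7x)).


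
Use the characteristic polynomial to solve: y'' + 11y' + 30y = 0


Characteristic equation: r² + 11r + 30 = 0.
Factor: (r + 5)(r + 6) = 0 ⇒ r = -5, -6 (distinct real).
General solution: y = C₁e^(-5x) + C₂e^(-6x).


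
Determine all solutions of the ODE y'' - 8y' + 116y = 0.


Characteristic equation: r² - 8r + 116 = 0.
Discriminant is negative; roots r = 4 ± 10i (complex conjugate pair).
General solution uses e^(α x)(C₁ cos(β x) + C₂ sin(β x)): y = e^(4x)(C₁cos(10x) + C₂sin(10x)).


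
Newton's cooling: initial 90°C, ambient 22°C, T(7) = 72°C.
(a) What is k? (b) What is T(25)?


Newton's law: T(t) = T_a + (T₀ - T_a)e^(-kt).
(a) Use T(7) = 72: (72 - 22)/(90 - 22) = e^(-k·7), so k = -ln(0.735)/7 ≈ 0.0439.
(b) Apply k to t = 25: T(25) = 22 + (68)e^(-1.098) ≈ 44.7°C.


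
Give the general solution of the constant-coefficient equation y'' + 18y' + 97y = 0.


Characteristic equation: r² + 18r + 97 = 0.
Discriminant is negative; roots r = -9 ± 4i (complex conjugate pair).
General solution uses e^(α x)(C₁ cos(β x) + C₂ sin(β x)): y = e^(-9x)(C₁cos(4x) + C₂sin(4x)).


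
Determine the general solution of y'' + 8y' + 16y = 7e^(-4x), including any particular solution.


Characteristic polynomial (r + 4)² = 0; repeated root r = -4.
y_h = (C₁ + C₂x)e^(-4x). Forcing matches the repeated root (resonance), so try y_p = Ax² e^(-4x).
Substitute and solve for A: 2A = 7, so A = 7/2.
General solution: y = (C₁ + C₂x + (7/2)x²)e^(-4x).


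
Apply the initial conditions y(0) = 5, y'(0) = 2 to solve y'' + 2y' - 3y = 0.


Characteristic roots of r² + 2r - 3 = 0 are -3, 1.
General solution y = c₁ e^(-3x) + c₂ e^(x).
Apply y(0) = 5: c₁ + c₂ = 5. Apply y'(0) = 2: -3 c₁ + 1 c₂ = 2.
Solve: c₁ = 3/4, c₂ = 17/4.
Particular solution: y = (3/4)e^(-3x) + (17/4)e^(x).


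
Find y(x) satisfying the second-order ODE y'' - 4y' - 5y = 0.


Characteristic equation: r² - 4r - 5 = 0.
Factor: (r + 1)(r - 5) = 0 ⇒ r = -1, 5 (distinct real).
General solution: y = C₁e^(-x) + C₂e^(5x).


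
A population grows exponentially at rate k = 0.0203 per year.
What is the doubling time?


Exponential growth: P(t) = P₀ e^(0.0203t). Set P(t)/P₀ = 2: e^(0.0203t) = 2.
Solve: t = ln(2)/0.0203 ≈ 34.15 years.


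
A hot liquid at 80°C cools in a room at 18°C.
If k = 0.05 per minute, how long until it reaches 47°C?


From T(t) = T_a + (T₀ - T_a)e^(-kt), set T(t) = 47:
(47 - 18) / (80 - 18) = e^(-0.05t), so t = -ln(0.468)/0.05 ≈ 15.2 minutes.


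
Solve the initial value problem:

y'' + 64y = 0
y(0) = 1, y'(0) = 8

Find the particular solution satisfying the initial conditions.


Characteristic roots of r² + 64 = 0 are ±8i, so y = C₁cos(8x) + C₂sin(8x).
Apply y(0) = 1: C₁ = 1. Differentiate and apply y'(0) = 8: 8·C₂ = 8, so C₂ = 1.
Particular solution: y = cos(8x) + sin(8x).


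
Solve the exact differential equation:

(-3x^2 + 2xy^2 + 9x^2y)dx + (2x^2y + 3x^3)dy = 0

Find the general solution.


Check exactness: ∂M/∂y = 4xy + 9x^2 and ∂N/∂x = 4xy + 9x^2; equal, so the equation is exact.
Integrate M with respect to x (treating y as constant): ∫M dx = -x^3 + x^2y^2 + 3x^3y + h(y).
Differentiate w.r.t. y and set equal to N: all terms match, so h'(y) = 0 and h is a constant absorbed into C.
General solution: -x^3 + x^2y^2 + 3x^3y = C.


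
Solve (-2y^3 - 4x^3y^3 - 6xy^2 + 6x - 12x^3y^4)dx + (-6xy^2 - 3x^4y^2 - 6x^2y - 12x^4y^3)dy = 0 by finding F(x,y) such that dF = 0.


Check exactness: ∂M/∂y = -6y^2 - 12x^3y^2 - 12xy - 48x^3y^3 and ∂N/∂x = -6y^2 - 12x^3y^2 - 12xy - 48x^3y^3; equal, so the equation is exact.
Integrate M with respect to x (treating y as constant): ∫M dx = -2xy^3 - x^4y^3 - 3x^2y^2 + 3x^2 - 3x^4y^4 + h(y).
Differentiate w.r.t. y and set equal to N: all terms match, so h'(y) = 0 and h is a constant absorbed into C.
General solution: -2xy^3 - x^4y^3 - 3x^2y^2 + 3x^2 - 3x^4y^4 = C.


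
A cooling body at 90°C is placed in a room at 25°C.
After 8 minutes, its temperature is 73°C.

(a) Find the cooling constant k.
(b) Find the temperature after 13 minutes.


Newton's law: T(t) = T_a + (T₀ - T_a)e^(-kt).
(a) Use T(8) = 73: (73 - 25)/(90 - 25) = e^(-k·8), so k = -ln(0.738)/8 ≈ 0.0379.
(b) Apply k to t = 13: T(13) = 25 + (65)e^(-0.493) ≈ 64.7°C.


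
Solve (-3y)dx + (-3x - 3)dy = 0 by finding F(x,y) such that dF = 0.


Check exactness: ∂M/∂y = -3 and ∂N/∂x = -3; equal, so the equation is exact.
Integrate M with respect to x (treating y as constant): ∫M dx = -3xy + h(y).
Differentiate w.r.t. y and set equal to N: the x-dependent terms already match, leaving h'(y) = -3. Integrate: h(y) = -3y.
So F(x,y) = -3xy - 3y.
General solution: -3xy - 3y = C.


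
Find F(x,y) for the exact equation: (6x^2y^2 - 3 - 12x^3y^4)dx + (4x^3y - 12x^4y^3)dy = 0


Check exactness: ∂M/∂y = 12x^2y - 48x^3y^3 and ∂N/∂x = 12x^2y - 48x^3y^3; equal, so the equation is exact.
Integrate M with respect to x (treating y as constant): ∫M dx = 2x^3y^2 - 3x - 3x^4y^4 + h(y).
Differentiate w.r.t. y and set equal to N: all terms match, so h'(y) = 0 and h is a constant absorbed into C.
General solution: 2x^3y^2 - 3x - 3x^4y^4 = C.


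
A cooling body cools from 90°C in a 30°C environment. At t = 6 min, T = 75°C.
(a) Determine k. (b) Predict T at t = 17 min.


Newton's law: T(t) = T_a + (T₀ - T_a)e^(-kt).
(a) Use T(6) = 75: (75 - 30)/(90 - 30) = e^(-k·6), so k = -ln(0.750)/6 ≈ 0.0479.
(b) Apply k to t = 17: T(17) = 30 + (60)e^(-0.815) ≈ 56.6°C.


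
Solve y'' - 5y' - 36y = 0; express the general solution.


Characteristic equation: r² - 5r - 36 = 0.
Factor: (r + 4)(r - 9) = 0 ⇒ r = -4, 9 (distinct real).
General solution: y = C₁e^(-4x) + C₂e^(9x).


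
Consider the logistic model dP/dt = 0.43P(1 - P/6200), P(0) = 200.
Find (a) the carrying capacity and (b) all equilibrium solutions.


Logistic ODE dP/dt = 0.43P(1 - P/6200) has equilibria where dP/dt = 0, i.e. P = 0 or P = 6200.
The coefficient (1 - P/K) = 0 when P = K, identifying K = 6200 as the carrying capacity.
(a) K = 6200; (b) equilibria P = 0 and P = 6200.


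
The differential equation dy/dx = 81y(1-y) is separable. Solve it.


Separate: dy/[y(1-y)] = 81 dx.
Partial fractions: 1/[y(1-y)] = 1/y + 1/(1-y).
Integrate: ln|y/(1-y)| = 81x + C₀.
Solve for y: y = 1/(1 + Ce^(-81x)).


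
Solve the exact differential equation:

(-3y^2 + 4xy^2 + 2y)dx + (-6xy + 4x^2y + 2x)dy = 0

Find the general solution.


Check exactness: ∂M/∂y = -6y + 8xy + 2 and ∂N/∂x = -6y + 8xy + 2; equal, so the equation is exact.
Integrate M with respect to x (treating y as constant): ∫M dx = -3xy^2 + 2x^2y^2 + 2xy + h(y).
Differentiate w.r.t. y and set equal to N: all terms match, so h'(y) = 0 and h is a constant absorbed into C.
General solution: -3xy^2 + 2x^2y^2 + 2xy = C.


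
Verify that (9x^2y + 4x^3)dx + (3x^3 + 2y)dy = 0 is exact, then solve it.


Check exactness: ∂M/∂y = 9x^2 and ∂N/∂x = 9x^2; equal, so the equation is exact.
Integrate M with respect to x (treating y as constant): ∫M dx = 3x^3y + x^4 + h(y).
Differentiate w.r.t. y and set equal to N: the x-dependent terms already match, leaving h'(y) = 2y. Integrate: h(y) = y^2.
So F(x,y) = 3x^3y + x^4 + y^2.
General solution: 3x^3y + x^4 + y^2 = C.


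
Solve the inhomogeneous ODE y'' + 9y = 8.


Homogeneous part: r² + 9 = 0 ⇒ r = ±3i, so y_h = C₁cos(3x) + C₂sin(3x).
Try constant y_p = A; plug in: 9A = 8 ⇒ A = 8/9.
General solution: y = C₁cos(3x) + C₂sin(3x) + 8/9.


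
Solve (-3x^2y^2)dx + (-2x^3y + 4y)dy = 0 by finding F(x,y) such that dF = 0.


Check exactness: ∂M/∂y = -6x^2y and ∂N/∂x = -6x^2y; equal, so the equation is exact.
Integrate M with respect to x (treating y as constant): ∫M dx = -x^3y^2 + h(y).
Differentiate w.r.t. y and set equal to N: the x-dependent terms already match, leaving h'(y) = 4y. Integrate: h(y) = 2y^2.
So F(x,y) = -x^3y^2 + 2y^2.
General solution: -x^3y^2 + 2y^2 = C.


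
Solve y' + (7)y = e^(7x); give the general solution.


P(x) = 7 ⇒ μ = e^(7x).
(μ y)' = e^(14x) ⇒ μ y = e^(14x)/14 + C.
Divide by μ: y = (1/14)e^(7x) + Ce^(-7x).


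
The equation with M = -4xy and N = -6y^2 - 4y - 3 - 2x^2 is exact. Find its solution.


Check exactness: ∂M/∂y = -4x and ∂N/∂x = -4x; equal, so the equation is exact.
Integrate M with respect to x (treating y as constant): ∫M dx = -2x^2y + h(y).
Differentiate w.r.t. y and set equal to N: the x-dependent terms already match, leaving h'(y) = -6y^2 - 4y - 3. Integrate: h(y) = -2y^3 - 2y^2 - 3y.
So F(x,y) = -2y^3 - 2y^2 - 3y - 2x^2y.
General solution: -2y^3 - 2y^2 - 3y - 2x^2y = C.


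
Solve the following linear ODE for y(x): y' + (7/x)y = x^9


P(x) = 7/x ⇒ μ = x^7.
(x^7 y)' = x^7·x^9 = x^16.
Integrate: x^7 y = x^17/(17) + C.
Solve for y: y = (1/17)x^10 + C/x^7.


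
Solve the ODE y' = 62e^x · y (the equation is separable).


Separate variables: dy/y = 62e^x dx.
Integrate: ln|y| = 62e^x + C₀.
Exponentiate: y = Ce^(62e^x).


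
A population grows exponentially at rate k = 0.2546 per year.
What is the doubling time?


Exponential growth: P(t) = P₀ e^(0.2546t). Set P(t)/P₀ = 2: e^(0.2546t) = 2.
Solve: t = ln(2)/0.2546 ≈ 2.72 years.


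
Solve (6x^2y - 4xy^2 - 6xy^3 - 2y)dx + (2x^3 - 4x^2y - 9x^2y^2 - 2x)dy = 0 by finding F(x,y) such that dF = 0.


Check exactness: ∂M/∂y = 6x^2 - 8xy - 18xy^2 - 2 and ∂N/∂x = 6x^2 - 8xy - 18xy^2 - 2; equal, so the equation is exact.
Integrate M with respect to x (treating y as constant): ∫M dx = 2x^3y - 2x^2y^2 - 3x^2y^3 - 2xy + h(y).
Differentiate w.r.t. y and set equal to N: all terms match, so h'(y) = 0 and h is a constant absorbed into C.
General solution: 2x^3y - 2x^2y^2 - 3x^2y^3 - 2xy = C.


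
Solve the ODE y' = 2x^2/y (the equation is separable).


Separate variables: y dy = 2x^2 dx.
Integrate both sides: y²/2 = (2/3)x^3 + C₀.
Multiply by 2: y² = (4/3)x^3 + C.


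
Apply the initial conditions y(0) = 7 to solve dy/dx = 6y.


General solution of y' = 6y is y = Ce^(6x).
Apply y(0) = 7: C = 7.
Particular solution: y = 7e^(6x).


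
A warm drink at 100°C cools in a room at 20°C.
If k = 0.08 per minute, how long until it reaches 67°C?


From T(t) = T_a + (T₀ - T_a)e^(-kt), set T(t) = 67:
(67 - 20) / (100 - 20) = e^(-0.08t), so t = -ln(0.588)/0.08 ≈ 6.6 minutes.


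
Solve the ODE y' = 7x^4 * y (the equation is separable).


Separate variables: dy/y = 7x^4 dx.
Integrate: ln|y| = (7/5)x^5 + C₀.
Exponentiate: y = Ce^((7/5)x^5).


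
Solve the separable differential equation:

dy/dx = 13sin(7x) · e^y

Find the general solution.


Separate: e^(-y) dy = 13sin(7x) dx.
Integrate: -e^(-y) = -(13/7)cos(7x) + C₀.
Rearrange: e^(-y) = (13/7)cos(7x) + C.


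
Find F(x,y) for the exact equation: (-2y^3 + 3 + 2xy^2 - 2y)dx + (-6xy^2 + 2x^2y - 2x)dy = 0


Check exactness: ∂M/∂y = -6y^2 + 4xy - 2 and ∂N/∂x = -6y^2 + 4xy - 2; equal, so the equation is exact.
Integrate M with respect to x (treating y as constant): ∫M dx = -2xy^3 + 3x + x^2y^2 - 2xy + h(y).
Differentiate w.r.t. y and set equal to N: all terms match, so h'(y) = 0 and h is a constant absorbed into C.
General solution: -2xy^3 + 3x + x^2y^2 - 2xy = C.


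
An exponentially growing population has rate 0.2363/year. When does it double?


Exponential growth: P(t) = P₀ e^(0.2363t). Set P(t)/P₀ = 2: e^(0.2363t) = 2.
Solve: t = ln(2)/0.2363 ≈ 2.93 years.


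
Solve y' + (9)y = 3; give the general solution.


P(x) = 9, Q(x) = 3; integrating factor μ = e^(9x).
(μ y)' = 3e^(9x) ⇒ μ y = (1/3)e^(9x) + C.
Divide by μ: y = 1/3 + Ce^(-9x).


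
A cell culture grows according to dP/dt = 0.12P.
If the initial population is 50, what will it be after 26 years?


The ODE dP/dt = 0.12P has solution P(t) = P(0)e^(0.12t).
Substitute P(0) = 50 and t = 26: P(26) = 50 e^(3.12) ≈ 1132.


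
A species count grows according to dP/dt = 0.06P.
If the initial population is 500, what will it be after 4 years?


The ODE dP/dt = 0.06P has solution P(t) = P(0)e^(0.06t).
Substitute P(0) = 500 and t = 4: P(4) = 500 e^(0.24) ≈ 636.


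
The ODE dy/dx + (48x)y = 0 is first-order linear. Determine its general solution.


P(x) = 48x ⇒ μ = e^(24x²).
Q(x) = 0 so μ y is constant: y = Ce^(-24x²).


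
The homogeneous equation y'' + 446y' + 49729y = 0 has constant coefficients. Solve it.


Characteristic equation: r² + 446r + 49729 = 0, i.e. (r + 223)² = 0.
Repeated root r = -223; include an x factor for the second linearly independent solution.
General solution: y = (C₁ + C₂x)e^(-223x).


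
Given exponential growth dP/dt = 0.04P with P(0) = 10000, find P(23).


The ODE dP/dt = 0.04P has solution P(t) = P(0)e^(0.04t).
Substitute P(0) = 10000 and t = 23: P(23) = 10000 e^(0.92) ≈ 25093.


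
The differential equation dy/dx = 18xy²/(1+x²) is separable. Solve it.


Separate: dy/y² = 18x/(1+x²) dx.
Integrate LHS: ∫ dy/y² = -1/y.
Integrate RHS via u = 1+x²: 9ln(1+x²) + C.
Result: -1/y = 9ln(1+x²) + C.


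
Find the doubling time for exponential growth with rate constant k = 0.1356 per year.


Exponential growth: P(t) = P₀ e^(0.1356t). Set P(t)/P₀ = 2: e^(0.1356t) = 2.
Solve: t = ln(2)/0.1356 ≈ 5.11 years.


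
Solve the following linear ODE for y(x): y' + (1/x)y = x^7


P(x) = 1/x ⇒ μ = x^1.
(x^1 y)' = x^1·x^7 = x^8.
Integrate: x^1 y = x^9/(9) + C.
Solve for y: y = (1/9)x^8 + C/x^1.


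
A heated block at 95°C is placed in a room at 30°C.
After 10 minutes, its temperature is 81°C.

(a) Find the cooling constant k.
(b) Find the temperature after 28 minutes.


Newton's law: T(t) = T_a + (T₀ - T_a)e^(-kt).
(a) Use T(10) = 81: (81 - 30)/(95 - 30) = e^(-k·10), so k = -ln(0.785)/10 ≈ 0.0243.
(b) Apply k to t = 28: T(28) = 30 + (65)e^(-0.679) ≈ 63.0°C.


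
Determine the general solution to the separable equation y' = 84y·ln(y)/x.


Separate: dy/[y ln(y)] = 84 dx/x.
Substitute u = ln(y): du/u = 84 dx/x.
Integrate: ln|ln(y)| = 84ln|x| + C₀, hence ln(y) = C·x^84.


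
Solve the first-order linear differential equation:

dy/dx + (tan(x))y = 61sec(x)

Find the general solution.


P(x) = tan(x) ⇒ μ = e^(∫tan(x)dx) = sec(x).
(sec(x) y)' = 61sec²(x) ⇒ sec(x) y = 61tan(x) + C.
Multiply by cos(x): y = 61sin(x) + C·cos(x).


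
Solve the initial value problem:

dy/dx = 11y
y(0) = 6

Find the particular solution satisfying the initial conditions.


General solution of y' = 11y is y = Ce^(11x).
Apply y(0) = 6: C = 6.
Particular solution: y = 6e^(11x).


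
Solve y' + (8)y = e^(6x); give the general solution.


P(x) = 8 ⇒ μ = e^(8x).
(μ y)' = e^(14x) ⇒ μ y = e^(14x)/14 + C.
Divide by μ: y = (1/14)e^(6x) + Ce^(-8x).


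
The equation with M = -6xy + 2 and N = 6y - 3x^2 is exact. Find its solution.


Check exactness: ∂M/∂y = -6x and ∂N/∂x = -6x; equal, so the equation is exact.
Integrate M with respect to x (treating y as constant): ∫M dx = -3x^2y + 2x + h(y).
Differentiate w.r.t. y and set equal to N: the x-dependent terms already match, leaving h'(y) = 6y. Integrate: h(y) = 3y^2.
So F(x,y) = 3y^2 - 3x^2y + 2x.
General solution: 3y^2 - 3x^2y + 2x = C.


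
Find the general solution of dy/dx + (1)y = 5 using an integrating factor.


P(x) = 1, Q(x) = 5; integrating factor μ = e^(x).
(μ y)' = 5e^(x) ⇒ μ y = 5e^(x) + C.
Divide by μ: y = 5 + Ce^(-x).


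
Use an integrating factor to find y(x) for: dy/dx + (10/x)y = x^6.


P(x) = 10/x ⇒ μ = x^10.
(x^10 y)' = x^10·x^6 = x^16.
Integrate: x^10 y = x^17/(17) + C.
Solve for y: y = (1/17)x^7 + C/x^10.


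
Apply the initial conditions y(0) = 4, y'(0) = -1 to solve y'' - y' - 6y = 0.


Characteristic roots of r² - r - 6 = 0 are -2, 3.
General solution y = c₁ e^(-2x) + c₂ e^(3x).
Apply y(0) = 4: c₁ + c₂ = 4. Apply y'(0) = -1: -2 c₁ + 3 c₂ = -1.
Solve: c₁ = 13/5, c₂ = 7/5.
Particular solution: y = (13/5)e^(-2x) + (7/5)e^(3x).


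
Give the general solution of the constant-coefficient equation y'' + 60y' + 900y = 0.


Characteristic equation: r² + 60r + 900 = 0, i.e. (r + 30)² = 0.
Repeated root r = -30; include an x factor for the second linearly independent solution.
General solution: y = (C₁ + C₂x)e^(-30x).


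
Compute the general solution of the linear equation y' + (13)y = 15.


P(x) = 13, Q(x) = 15; integrating factor μ = e^(13x).
(μ y)' = 15e^(13x) ⇒ μ y = (15/13)e^(13x) + C.
Divide by μ: y = 15/13 + Ce^(-13x).


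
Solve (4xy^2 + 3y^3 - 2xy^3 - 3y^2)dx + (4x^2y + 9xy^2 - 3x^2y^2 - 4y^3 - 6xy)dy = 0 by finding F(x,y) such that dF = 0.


Check exactness: ∂M/∂y = 8xy + 9y^2 - 6xy^2 - 6y and ∂N/∂x = 8xy + 9y^2 - 6xy^2 - 6y; equal, so the equation is exact.
Integrate M with respect to x (treating y as constant): ∫M dx = 2x^2y^2 + 3xy^3 - x^2y^3 - 3xy^2 + h(y).
Differentiate w.r.t. y and set equal to N: the x-dependent terms already match, leaving h'(y) = -4y^3. Integrate: h(y) = -y^4.
So F(x,y) = 2x^2y^2 + 3xy^3 - x^2y^3 - y^4 - 3xy^2.
General solution: 2x^2y^2 + 3xy^3 - x^2y^3 - y^4 - 3xy^2 = C.


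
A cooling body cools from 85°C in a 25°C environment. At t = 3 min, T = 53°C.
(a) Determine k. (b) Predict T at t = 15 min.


Newton's law: T(t) = T_a + (T₀ - T_a)e^(-kt).
(a) Use T(3) = 53: (53 - 25)/(85 - 25) = e^(-k·3), so k = -ln(0.467)/3 ≈ 0.2540.
(b) Apply k to t = 15: T(15) = 25 + (60)e^(-3.811) ≈ 26.3°C.


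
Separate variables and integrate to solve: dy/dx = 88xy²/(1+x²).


Separate: dy/y² = 88x/(1+x²) dx.
Integrate LHS: ∫ dy/y² = -1/y.
Integrate RHS via u = 1+x²: 44ln(1+x²) + C.
Result: -1/y = 44ln(1+x²) + C.


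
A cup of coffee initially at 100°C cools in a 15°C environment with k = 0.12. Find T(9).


Newton's law: dT/dt = -k(T - T_a) has solution T(t) = T_a + (T₀ - T_a)e^(-kt).
Plug in T_a = 15, T₀ = 100, k = 0.12, t = 9: T(9) = 15 + (85)e^(-1.08) ≈ 43.9°C.


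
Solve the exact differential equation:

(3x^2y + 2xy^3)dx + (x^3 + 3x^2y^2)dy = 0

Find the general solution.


Check exactness: ∂M/∂y = 3x^2 + 6xy^2 and ∂N/∂x = 3x^2 + 6xy^2; equal, so the equation is exact.
Integrate M with respect to x (treating y as constant): ∫M dx = x^3y + x^2y^3 + h(y).
Differentiate w.r.t. y and set equal to N: all terms match, so h'(y) = 0 and h is a constant absorbed into C.
General solution: x^3y + x^2y^3 = C.


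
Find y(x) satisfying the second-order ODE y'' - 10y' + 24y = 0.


Characteristic equation: r² - 10r + 24 = 0.
Factor: (r - 4)(r - 6) = 0 ⇒ r = 4, 6 (distinct real).
General solution: y = C₁e^(4x) + C₂e^(6x).


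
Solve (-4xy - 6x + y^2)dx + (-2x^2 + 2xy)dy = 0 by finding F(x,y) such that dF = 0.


Check exactness: ∂M/∂y = -4x + 2y and ∂N/∂x = -4x + 2y; equal, so the equation is exact.
Integrate M with respect to x (treating y as constant): ∫M dx = -2x^2y - 3x^2 + xy^2 + h(y).
Differentiate w.r.t. y and set equal to N: all terms match, so h'(y) = 0 and h is a constant absorbed into C.
General solution: -2x^2y - 3x^2 + xy^2 = C.


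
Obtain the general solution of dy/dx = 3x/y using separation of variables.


Separate variables: y dy = 3x dx.
Integrate both sides: y²/2 = (3/2)x^2 + C₀.
Multiply by 2: y² = 3x^2 + C.


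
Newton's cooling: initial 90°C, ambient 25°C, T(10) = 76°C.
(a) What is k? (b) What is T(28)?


Newton's law: T(t) = T_a + (T₀ - T_a)e^(-kt).
(a) Use T(10) = 76: (76 - 25)/(90 - 25) = e^(-k·10), so k = -ln(0.785)/10 ≈ 0.0243.
(b) Apply k to t = 28: T(28) = 25 + (65)e^(-0.679) ≈ 58.0°C.


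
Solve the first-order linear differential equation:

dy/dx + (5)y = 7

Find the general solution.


P(x) = 5, Q(x) = 7; integrating factor μ = e^(5x).
(μ y)' = 7e^(5x) ⇒ μ y = (7/5)e^(5x) + C.
Divide by μ: y = 7/5 + Ce^(-5x).


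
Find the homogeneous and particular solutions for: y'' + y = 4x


Homogeneous: r² + 1 = 0 ⇒ r = ±1i, y_h = C₁cos(x) + C₂sin(x).
Polynomial forcing; try y_p = Ax + B. Then y_p'' + 1 y_p = 1(Ax + B) = 4x, so B = 0 and A = 4.
General solution: y = C₁cos(x) + C₂sin(x) + 4x.


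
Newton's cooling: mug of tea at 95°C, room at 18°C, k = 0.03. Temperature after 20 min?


Newton's law: dT/dt = -k(T - T_a) has solution T(t) = T_a + (T₀ - T_a)e^(-kt).
Plug in T_a = 18, T₀ = 95, k = 0.03, t = 20: T(20) = 18 + (77)e^(-0.60) ≈ 60.3°C.


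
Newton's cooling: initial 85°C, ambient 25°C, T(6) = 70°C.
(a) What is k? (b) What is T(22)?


Newton's law: T(t) = T_a + (T₀ - T_a)e^(-kt).
(a) Use T(6) = 70: (70 - 25)/(85 - 25) = e^(-k·6), so k = -ln(0.750)/6 ≈ 0.0479.
(b) Apply k to t = 22: T(22) = 25 + (60)e^(-1.055) ≈ 45.9°C.


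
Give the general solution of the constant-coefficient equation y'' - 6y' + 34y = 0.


Characteristic equation: r² - 6r + 34 = 0.
Discriminant is negative; roots r = 3 ± 5i (complex conjugate pair).
General solution uses e^(α x)(C₁ cos(β x) + C₂ sin(β x)): y = e^(3x)(C₁cos(5x) + C₂sin(5x)).


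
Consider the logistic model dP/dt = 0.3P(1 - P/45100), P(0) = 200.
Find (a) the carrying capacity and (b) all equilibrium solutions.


Logistic ODE dP/dt = 0.3P(1 - P/45100) has equilibria where dP/dt = 0, i.e. P = 0 or P = 45100.
The coefficient (1 - P/K) = 0 when P = K, identifying K = 45100 as the carrying capacity.
(a) K = 45100; (b) equilibria P = 0 and P = 45100.


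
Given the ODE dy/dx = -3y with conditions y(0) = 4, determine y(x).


General solution of y' = -3y is y = Ce^(-3x).
Apply y(0) = 4: C = 4.
Particular solution: y = 4e^(-3x).


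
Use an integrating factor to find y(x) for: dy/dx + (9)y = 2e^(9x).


P(x) = 9 ⇒ μ = e^(9x).
(μ y)' = 2e^(18x) ⇒ μ y = (2/18)e^(18x) + C.
Divide by μ: y = (1/9)e^(9x) + Ce^(-9x).


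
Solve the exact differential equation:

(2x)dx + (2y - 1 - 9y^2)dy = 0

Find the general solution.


Check exactness: ∂M/∂y = 0 and ∂N/∂x = 0; equal, so the equation is exact.
Integrate M with respect to x (treating y as constant): ∫M dx = x^2 + h(y).
Differentiate w.r.t. y and set equal to N: the x-dependent terms already match, leaving h'(y) = 2y - 1 - 9y^2. Integrate: h(y) = y^2 - y - 3y^3.
So F(x,y) = y^2 - y + x^2 - 3y^3.
General solution: y^2 - y + x^2 - 3y^3 = C.


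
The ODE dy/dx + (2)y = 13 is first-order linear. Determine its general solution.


P(x) = 2, Q(x) = 13; integrating factor μ = e^(2x).
(μ y)' = 13e^(2x) ⇒ μ y = (13/2)e^(2x) + C.
Divide by μ: y = 13/2 + Ce^(-2x).


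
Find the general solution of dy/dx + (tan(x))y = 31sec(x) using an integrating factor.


P(x) = tan(x) ⇒ μ = e^(∫tan(x)dx) = sec(x).
(sec(x) y)' = 31sec²(x) ⇒ sec(x) y = 31tan(x) + C.
Multiply by cos(x): y = 31sin(x) + C·cos(x).


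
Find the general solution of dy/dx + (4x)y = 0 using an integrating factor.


P(x) = 4x ⇒ μ = e^(2x²).
Q(x) = 0 so μ y is constant: y = Ce^(-2x²).


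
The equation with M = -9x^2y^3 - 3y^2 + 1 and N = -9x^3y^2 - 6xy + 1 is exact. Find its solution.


Check exactness: ∂M/∂y = -27x^2y^2 - 6y and ∂N/∂x = -27x^2y^2 - 6y; equal, so the equation is exact.
Integrate M with respect to x (treating y as constant): ∫M dx = -3x^3y^3 - 3xy^2 + x + h(y).
Differentiate w.r.t. y and set equal to N: the x-dependent terms already match, leaving h'(y) = 1. Integrate: h(y) = y.
So F(x,y) = -3x^3y^3 - 3xy^2 + x + y.
General solution: -3x^3y^3 - 3xy^2 + x + y = C.


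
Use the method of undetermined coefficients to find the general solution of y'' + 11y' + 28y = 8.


Characteristic roots of r² + 11r + 28 = 0 are -7, -4.
y_h = C₁e^(-7x) + C₂e^(-4x).
Constant forcing; try y_p = A. Then 28A = 8 ⇒ A = 2/7.
General solution: y = C₁e^(-7x) + C₂e^(-4x) + 2/7.


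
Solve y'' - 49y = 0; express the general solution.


Characteristic equation: r² - 49 = 0.
Factor: (r - 7)(r + 7) = 0 ⇒ r = 7, -7 (distinct real).
General solution: y = C₁e^(7x) + C₂e^(-7x).


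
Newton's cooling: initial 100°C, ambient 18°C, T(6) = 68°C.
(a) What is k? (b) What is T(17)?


Newton's law: T(t) = T_a + (T₀ - T_a)e^(-kt).
(a) Use T(6) = 68: (68 - 18)/(100 - 18) = e^(-k·6), so k = -ln(0.610)/6 ≈ 0.0824.
(b) Apply k to t = 17: T(17) = 18 + (82)e^(-1.402) ≈ 38.2°C.


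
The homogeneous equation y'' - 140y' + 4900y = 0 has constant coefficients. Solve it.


Characteristic equation: r² - 140r + 4900 = 0, i.e. (r - 70)² = 0.
Repeated root r = 70; include an x factor for the second linearly independent solution.
General solution: y = (C₁ + C₂x)e^(70x).


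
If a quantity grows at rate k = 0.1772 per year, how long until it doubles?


Exponential growth: P(t) = P₀ e^(0.1772t). Set P(t)/P₀ = 2: e^(0.1772t) = 2.
Solve: t = ln(2)/0.1772 ≈ 3.91 years.


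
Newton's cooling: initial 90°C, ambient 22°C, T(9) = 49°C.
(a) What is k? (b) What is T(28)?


Newton's law: T(t) = T_a + (T₀ - T_a)e^(-kt).
(a) Use T(9) = 49: (49 - 22)/(90 - 22) = e^(-k·9), so k = -ln(0.397)/9 ≈ 0.1026.
(b) Apply k to t = 28: T(28) = 22 + (68)e^(-2.874) ≈ 25.8°C.


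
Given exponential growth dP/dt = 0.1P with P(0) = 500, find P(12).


The ODE dP/dt = 0.1P has solution P(t) = P(0)e^(0.1t).
Substitute P(0) = 500 and t = 12: P(12) = 500 e^(1.20) ≈ 1660.


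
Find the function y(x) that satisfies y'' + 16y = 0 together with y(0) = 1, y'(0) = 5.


Characteristic roots of r² + 16 = 0 are ±4i, so y = C₁cos(4x) + C₂sin(4x).
Apply y(0) = 1: C₁ = 1. Differentiate and apply y'(0) = 5: 4·C₂ = 5, so C₂ = 5/4.
Particular solution: y = cos(4x) + (5/4)sin(4x).


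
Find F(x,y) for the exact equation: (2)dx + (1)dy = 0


Check exactness: ∂M/∂y = 0 and ∂N/∂x = 0; equal, so the equation is exact.
Integrate M with respect to x (treating y as constant): ∫M dx = 2x + h(y).
Differentiate w.r.t. y and set equal to N: the x-dependent terms already match, leaving h'(y) = 1. Integrate: h(y) = y.
So F(x,y) = 2x + y.
General solution: 2x + y = C.


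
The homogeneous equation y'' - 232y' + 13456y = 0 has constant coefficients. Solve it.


Characteristic equation: r² - 232r + 13456 = 0, i.e. (r - 116)² = 0.
Repeated root r = 116; include an x factor for the second linearly independent solution.
General solution: y = (C₁ + C₂x)e^(116x).


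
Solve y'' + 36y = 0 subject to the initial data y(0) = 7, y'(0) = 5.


Characteristic roots of r² + 36 = 0 are ±6i, so y = C₁cos(6x) + C₂sin(6x).
Apply y(0) = 7: C₁ = 7. Differentiate and apply y'(0) = 5: 6·C₂ = 5, so C₂ = 5/6.
Particular solution: y = 7cos(6x) + (5/6)sin(6x).


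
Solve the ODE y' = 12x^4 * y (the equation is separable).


Separate variables: dy/y = 12x^4 dx.
Integrate: ln|y| = (12/5)x^5 + C₀.
Exponentiate: y = Ce^((12/5)x^5).


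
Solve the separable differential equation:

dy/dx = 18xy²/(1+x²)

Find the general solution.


Separate: dy/y² = 18x/(1+x²) dx.
Integrate LHS: ∫ dy/y² = -1/y.
Integrate RHS via u = 1+x²: 9ln(1+x²) + C.
Result: -1/y = 9ln(1+x²) + C.


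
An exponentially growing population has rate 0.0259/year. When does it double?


Exponential growth: P(t) = P₀ e^(0.0259t). Set P(t)/P₀ = 2: e^(0.0259t) = 2.
Solve: t = ln(2)/0.0259 ≈ 26.76 years.


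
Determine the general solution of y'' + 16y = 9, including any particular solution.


Homogeneous part: r² + 16 = 0 ⇒ r = ±4i, so y_h = C₁cos(4x) + C₂sin(4x).
Try constant y_p = A; plug in: 16A = 9 ⇒ A = 9/16.
General solution: y = C₁cos(4x) + C₂sin(4x) + 9/16.


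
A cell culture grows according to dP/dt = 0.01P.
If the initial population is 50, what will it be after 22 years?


The ODE dP/dt = 0.01P has solution P(t) = P(0)e^(0.01t).
Substitute P(0) = 50 and t = 22: P(22) = 50 e^(0.22) ≈ 62.


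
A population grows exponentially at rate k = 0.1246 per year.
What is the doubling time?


Exponential growth: P(t) = P₀ e^(0.1246t). Set P(t)/P₀ = 2: e^(0.1246t) = 2.
Solve: t = ln(2)/0.1246 ≈ 5.56 years.


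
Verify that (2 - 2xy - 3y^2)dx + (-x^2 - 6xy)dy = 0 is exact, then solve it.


Check exactness: ∂M/∂y = -2x - 6y and ∂N/∂x = -2x - 6y; equal, so the equation is exact.
Integrate M with respect to x (treating y as constant): ∫M dx = 2x - x^2y - 3xy^2 + h(y).
Differentiate w.r.t. y and set equal to N: all terms match, so h'(y) = 0 and h is a constant absorbed into C.
General solution: 2x - x^2y - 3xy^2 = C.


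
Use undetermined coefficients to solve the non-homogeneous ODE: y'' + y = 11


Homogeneous part: r² + 1 = 0 ⇒ r = ±1i, so y_h = C₁cos(x) + C₂sin(x).
Try constant y_p = A; plug in: 1A = 11 ⇒ A = 11.
General solution: y = C₁cos(x) + C₂sin(x) + 11.


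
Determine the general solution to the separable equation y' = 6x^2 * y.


Separate variables: dy/y = 6x^2 dx.
Integrate: ln|y| = 2x^3 + C₀.
Exponentiate: y = Ce^(2x^3).


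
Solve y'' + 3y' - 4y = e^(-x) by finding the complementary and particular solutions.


Characteristic roots of r² + 3r - 4 = 0 are 1, -4.
y_h = C₁e^(x) + C₂e^(-4x).
Forcing exponent -1 is not a characteristic root; try y_p = Ae^(-x).
Substitute: A·(1 + (3)·-1 + (-4)) = A·-6 = 1, so A = -1/6.
General solution: y = C₁e^(x) + C₂e^(-4x) - (1/6)e^(-x).


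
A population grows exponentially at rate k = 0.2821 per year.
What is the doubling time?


Exponential growth: P(t) = P₀ e^(0.2821t). Set P(t)/P₀ = 2: e^(0.2821t) = 2.
Solve: t = ln(2)/0.2821 ≈ 2.46 years.


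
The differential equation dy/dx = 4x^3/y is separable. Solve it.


Separate variables: y dy = 4x^3 dx.
Integrate both sides: y²/2 = x^4 + C₀.
Multiply by 2: y² = 2x^4 + C.


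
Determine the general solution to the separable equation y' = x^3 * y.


Separate variables: dy/y = x^3 dx.
Integrate: ln|y| = (1/4)x^4 + C₀.
Exponentiate: y = Ce^((1/4)x^4).


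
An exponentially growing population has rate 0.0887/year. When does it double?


Exponential growth: P(t) = P₀ e^(0.0887t). Set P(t)/P₀ = 2: e^(0.0887t) = 2.
Solve: t = ln(2)/0.0887 ≈ 7.81 years.


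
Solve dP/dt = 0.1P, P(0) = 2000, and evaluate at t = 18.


The ODE dP/dt = 0.1P has solution P(t) = P(0)e^(0.1t).
Substitute P(0) = 2000 and t = 18: P(18) = 2000 e^(1.80) ≈ 12099.


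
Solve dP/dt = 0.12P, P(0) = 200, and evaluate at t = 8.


The ODE dP/dt = 0.12P has solution P(t) = P(0)e^(0.12t).
Substitute P(0) = 200 and t = 8: P(8) = 200 e^(0.96) ≈ 522.


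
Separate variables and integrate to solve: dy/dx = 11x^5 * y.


Separate variables: dy/y = 11x^5 dx.
Integrate: ln|y| = (11/6)x^6 + C₀.
Exponentiate: y = Ce^((11/6)x^6).


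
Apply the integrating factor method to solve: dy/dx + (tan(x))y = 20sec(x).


P(x) = tan(x) ⇒ μ = e^(∫tan(x)dx) = sec(x).
(sec(x) y)' = 20sec²(x) ⇒ sec(x) y = 20tan(x) + C.
Multiply by cos(x): y = 20sin(x) + C·cos(x).


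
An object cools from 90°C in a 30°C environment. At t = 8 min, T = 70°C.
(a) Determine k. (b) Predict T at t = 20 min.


Newton's law: T(t) = T_a + (T₀ - T_a)e^(-kt).
(a) Use T(8) = 70: (70 - 30)/(90 - 30) = e^(-k·8), so k = -ln(0.667)/8 ≈ 0.0507.
(b) Apply k to t = 20: T(20) = 30 + (60)e^(-1.014) ≈ 51.8°C.


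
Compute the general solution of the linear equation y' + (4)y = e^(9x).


P(x) = 4 ⇒ μ = e^(4x).
(μ y)' = e^(13x) ⇒ μ y = e^(13x)/13 + C.
Divide by μ: y = (1/13)e^(9x) + Ce^(-4x).


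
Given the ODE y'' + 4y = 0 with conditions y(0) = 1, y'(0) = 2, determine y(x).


Characteristic roots of r² + 4 = 0 are ±2i, so y = C₁cos(2x) + C₂sin(2x).
Apply y(0) = 1: C₁ = 1. Differentiate and apply y'(0) = 2: 2·C₂ = 2, so C₂ = 1.
Particular solution: y = cos(2x) + sin(2x).


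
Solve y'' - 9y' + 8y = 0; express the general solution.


Characteristic equation: r² - 9r + 8 = 0.
Factor: (r - 8)(r - 1) = 0 ⇒ r = 8, 1 (distinct real).
General solution: y = C₁e^(8x) + C₂e^(x).


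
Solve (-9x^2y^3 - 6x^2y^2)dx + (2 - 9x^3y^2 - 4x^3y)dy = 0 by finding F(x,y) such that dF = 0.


Check exactness: ∂M/∂y = -27x^2y^2 - 12x^2y and ∂N/∂x = -27x^2y^2 - 12x^2y; equal, so the equation is exact.
Integrate M with respect to x (treating y as constant): ∫M dx = -3x^3y^3 - 2x^3y^2 + h(y).
Differentiate w.r.t. y and set equal to N: the x-dependent terms already match, leaving h'(y) = 2. Integrate: h(y) = 2y.
So F(x,y) = 2y - 3x^3y^3 - 2x^3y^2.
General solution: 2y - 3x^3y^3 - 2x^3y^2 = C.


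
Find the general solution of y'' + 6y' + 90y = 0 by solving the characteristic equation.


Characteristic equation: r² + 6r + 90 = 0.
Discriminant is negative; roots r = -3 ± 9i (complex conjugate pair).
General solution uses e^(α x)(C₁ cos(β x) + C₂ sin(β x)): y = e^(-3x)(C₁cos(9x) + C₂sin(9x)).


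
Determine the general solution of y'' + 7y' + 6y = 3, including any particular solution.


Characteristic roots of r² + 7r + 6 = 0 are -1, -6.
y_h = C₁e^(-x) + C₂e^(-6x).
Constant forcing; try y_p = A. Then 6A = 3 ⇒ A = 1/2.
General solution: y = C₁e^(-x) + C₂e^(-6x) + 1/2.


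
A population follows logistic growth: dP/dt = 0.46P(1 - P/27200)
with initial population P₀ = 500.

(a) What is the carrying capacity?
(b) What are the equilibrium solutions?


Logistic ODE dP/dt = 0.46P(1 - P/27200) has equilibria where dP/dt = 0, i.e. P = 0 or P = 27200.
The coefficient (1 - P/K) = 0 when P = K, identifying K = 27200 as the carrying capacity.
(a) K = 27200; (b) equilibria P = 0 and P = 27200.


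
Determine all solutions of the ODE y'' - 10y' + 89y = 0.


Characteristic equation: r² - 10r + 89 = 0.
Discriminant is negative; roots r = 5 ± 8i (complex conjugate pair).
General solution uses e^(α x)(C₁ cos(β x) + C₂ sin(β x)): y = e^(5x)(C₁cos(8x) + C₂sin(8x)).


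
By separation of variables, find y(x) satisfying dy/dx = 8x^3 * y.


Separate variables: dy/y = 8x^3 dx.
Integrate: ln|y| = 2x^4 + C₀.
Exponentiate: y = Ce^(2x^4).


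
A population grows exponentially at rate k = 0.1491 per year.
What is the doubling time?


Exponential growth: P(t) = P₀ e^(0.1491t). Set P(t)/P₀ = 2: e^(0.1491t) = 2.
Solve: t = ln(2)/0.1491 ≈ 4.65 years.


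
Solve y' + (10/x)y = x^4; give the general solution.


P(x) = 10/x ⇒ μ = x^10.
(x^10 y)' = x^14 ⇒ x^10 y = x^15/(15) + C.
Solve for y: y = (1/15)x^5 + C/x^10.


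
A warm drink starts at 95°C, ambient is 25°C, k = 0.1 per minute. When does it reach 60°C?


From T(t) = T_a + (T₀ - T_a)e^(-kt), set T(t) = 60:
(60 - 25) / (95 - 25) = e^(-0.1t), so t = -ln(0.500)/0.1 ≈ 6.9 minutes.


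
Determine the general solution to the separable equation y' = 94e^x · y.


Separate variables: dy/y = 94e^x dx.
Integrate: ln|y| = 94e^x + C₀.
Exponentiate: y = Ce^(94e^x).
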